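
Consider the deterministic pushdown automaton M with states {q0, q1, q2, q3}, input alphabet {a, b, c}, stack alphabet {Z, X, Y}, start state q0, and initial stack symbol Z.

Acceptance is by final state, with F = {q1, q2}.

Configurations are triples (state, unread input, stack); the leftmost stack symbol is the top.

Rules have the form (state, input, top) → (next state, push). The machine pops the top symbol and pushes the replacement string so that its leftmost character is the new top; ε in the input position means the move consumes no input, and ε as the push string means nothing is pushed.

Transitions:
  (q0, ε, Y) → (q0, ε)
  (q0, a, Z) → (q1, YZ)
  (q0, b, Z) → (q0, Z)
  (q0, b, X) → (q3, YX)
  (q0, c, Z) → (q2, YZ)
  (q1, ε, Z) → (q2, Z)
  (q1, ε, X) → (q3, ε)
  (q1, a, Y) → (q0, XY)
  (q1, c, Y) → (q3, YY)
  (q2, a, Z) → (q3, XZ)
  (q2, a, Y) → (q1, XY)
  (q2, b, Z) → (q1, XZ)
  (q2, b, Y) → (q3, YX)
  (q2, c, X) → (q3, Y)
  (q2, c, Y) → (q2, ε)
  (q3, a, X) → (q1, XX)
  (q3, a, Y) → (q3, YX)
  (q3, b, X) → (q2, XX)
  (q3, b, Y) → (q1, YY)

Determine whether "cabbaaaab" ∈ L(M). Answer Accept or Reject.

(q0, cabbaaaab, Z)
  read c, top Z: go to q2, push YZ → (q2, abbaaaab, YZ)
  read a, top Y: go to q1, push XY → (q1, bbaaaab, XYZ)
  ε-move, top X: go to q3, push ε → (q3, bbaaaab, YZ)
  read b, top Y: go to q1, push YY → (q1, baaaab, YYZ)
No transition applies at (q1, baaaab, YYZ); input not fully consumed.

Reject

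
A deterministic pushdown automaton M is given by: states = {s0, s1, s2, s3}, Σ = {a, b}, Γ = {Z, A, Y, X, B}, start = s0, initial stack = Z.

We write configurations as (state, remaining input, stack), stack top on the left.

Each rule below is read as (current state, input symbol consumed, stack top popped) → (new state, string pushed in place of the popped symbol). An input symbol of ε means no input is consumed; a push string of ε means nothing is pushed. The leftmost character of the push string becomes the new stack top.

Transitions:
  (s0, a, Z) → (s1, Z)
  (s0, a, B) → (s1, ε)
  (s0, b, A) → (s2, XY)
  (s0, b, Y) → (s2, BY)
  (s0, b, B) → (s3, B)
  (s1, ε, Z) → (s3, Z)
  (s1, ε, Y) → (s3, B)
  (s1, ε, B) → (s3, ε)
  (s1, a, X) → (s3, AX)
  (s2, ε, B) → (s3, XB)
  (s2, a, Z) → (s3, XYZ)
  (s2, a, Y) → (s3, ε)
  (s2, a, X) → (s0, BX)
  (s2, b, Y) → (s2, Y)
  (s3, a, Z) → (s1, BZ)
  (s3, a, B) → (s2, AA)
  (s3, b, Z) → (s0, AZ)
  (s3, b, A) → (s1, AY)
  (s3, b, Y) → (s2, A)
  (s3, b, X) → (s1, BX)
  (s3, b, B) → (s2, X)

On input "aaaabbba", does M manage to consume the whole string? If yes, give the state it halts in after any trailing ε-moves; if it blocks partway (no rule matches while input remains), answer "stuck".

stuck

(s0, aaaabbba, Z)
  read a, top Z: go to s1, push Z → (s1, aaabbba, Z)
  ε-move, top Z: go to s3, push Z → (s3, aaabbba, Z)
  read a, top Z: go to s1, push BZ → (s1, aabbba, BZ)
  ε-move, top B: go to s3, push ε → (s3, aabbba, Z)
  read a, top Z: go to s1, push BZ → (s1, abbba, BZ)
  ε-move, top B: go to s3, push ε → (s3, abbba, Z)
  read a, top Z: go to s1, push BZ → (s1, bbba, BZ)
  ε-move, top B: go to s3, push ε → (s3, bbba, Z)
  read b, top Z: go to s0, push AZ → (s0, bba, AZ)
  read b, top A: go to s2, push XY → (s2, ba, XYZ)
No transition for (s2, b, top X); M blocks with input ba remaining.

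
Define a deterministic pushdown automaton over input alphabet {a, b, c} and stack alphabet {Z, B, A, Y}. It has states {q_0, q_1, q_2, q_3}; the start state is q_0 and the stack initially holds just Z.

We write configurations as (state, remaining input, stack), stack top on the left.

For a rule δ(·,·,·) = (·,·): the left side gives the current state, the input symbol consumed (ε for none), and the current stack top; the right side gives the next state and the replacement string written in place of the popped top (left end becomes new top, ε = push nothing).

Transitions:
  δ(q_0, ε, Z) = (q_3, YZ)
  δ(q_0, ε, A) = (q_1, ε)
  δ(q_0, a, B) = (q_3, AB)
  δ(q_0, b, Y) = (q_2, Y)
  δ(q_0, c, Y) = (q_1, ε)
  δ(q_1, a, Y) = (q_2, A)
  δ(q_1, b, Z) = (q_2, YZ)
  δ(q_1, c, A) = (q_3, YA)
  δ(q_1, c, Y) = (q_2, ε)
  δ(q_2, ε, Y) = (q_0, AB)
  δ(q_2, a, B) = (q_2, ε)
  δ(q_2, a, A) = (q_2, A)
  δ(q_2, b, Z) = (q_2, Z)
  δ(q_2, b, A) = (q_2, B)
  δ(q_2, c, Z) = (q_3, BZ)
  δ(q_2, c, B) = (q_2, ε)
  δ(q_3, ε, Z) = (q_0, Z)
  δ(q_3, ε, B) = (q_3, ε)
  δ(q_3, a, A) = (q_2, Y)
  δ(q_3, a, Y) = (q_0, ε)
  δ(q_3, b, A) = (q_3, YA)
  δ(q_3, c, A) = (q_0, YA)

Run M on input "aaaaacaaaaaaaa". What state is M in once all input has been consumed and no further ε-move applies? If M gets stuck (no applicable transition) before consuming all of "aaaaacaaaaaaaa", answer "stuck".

(q_0, aaaaacaaaaaaaa, Z)
  ε-move, top Z: go to q_3, push YZ → (q_3, aaaaacaaaaaaaa, YZ)
  read a, top Y: go to q_0, push ε → (q_0, aaaacaaaaaaaa, Z)
  ε-move, top Z: go to q_3, push YZ → (q_3, aaaacaaaaaaaa, YZ)
  read a, top Y: go to q_0, push ε → (q_0, aaacaaaaaaaa, Z)
  ε-move, top Z: go to q_3, push YZ → (q_3, aaacaaaaaaaa, YZ)
  read a, top Y: go to q_0, push ε → (q_0, aacaaaaaaaa, Z)
  ε-move, top Z: go to q_3, push YZ → (q_3, aacaaaaaaaa, YZ)
  read a, top Y: go to q_0, push ε → (q_0, acaaaaaaaa, Z)
  ε-move, top Z: go to q_3, push YZ → (q_3, acaaaaaaaa, YZ)
  read a, top Y: go to q_0, push ε → (q_0, caaaaaaaa, Z)
  ε-move, top Z: go to q_3, push YZ → (q_3, caaaaaaaa, YZ)
No transition for (q_3, c, top Y); M blocks with input caaaaaaaa remaining.

stuck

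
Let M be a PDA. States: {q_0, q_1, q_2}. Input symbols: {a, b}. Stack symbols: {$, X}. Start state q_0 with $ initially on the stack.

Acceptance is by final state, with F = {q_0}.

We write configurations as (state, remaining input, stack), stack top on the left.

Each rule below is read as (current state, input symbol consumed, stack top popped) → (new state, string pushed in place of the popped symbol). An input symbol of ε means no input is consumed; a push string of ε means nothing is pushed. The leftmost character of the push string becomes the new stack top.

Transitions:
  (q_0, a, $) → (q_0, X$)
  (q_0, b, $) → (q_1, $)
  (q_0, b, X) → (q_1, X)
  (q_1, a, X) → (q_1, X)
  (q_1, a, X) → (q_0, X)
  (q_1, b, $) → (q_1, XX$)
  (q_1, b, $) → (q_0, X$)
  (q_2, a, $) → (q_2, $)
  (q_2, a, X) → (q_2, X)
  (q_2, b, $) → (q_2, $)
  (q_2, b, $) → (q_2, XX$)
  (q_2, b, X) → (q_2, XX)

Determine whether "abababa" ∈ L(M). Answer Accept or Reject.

One accepting computation: (q_0, abababa, $) ⊢ (q_0, bababa, X$) ⊢ (q_1, ababa, X$) ⊢ (q_0, baba, X$) ⊢ (q_1, aba, X$) ⊢ (q_0, ba, X$) ⊢ (q_1, a, X$) ⊢ (q_0, ε, X$)
All input consumed and state q_0 ∈ F.

Accept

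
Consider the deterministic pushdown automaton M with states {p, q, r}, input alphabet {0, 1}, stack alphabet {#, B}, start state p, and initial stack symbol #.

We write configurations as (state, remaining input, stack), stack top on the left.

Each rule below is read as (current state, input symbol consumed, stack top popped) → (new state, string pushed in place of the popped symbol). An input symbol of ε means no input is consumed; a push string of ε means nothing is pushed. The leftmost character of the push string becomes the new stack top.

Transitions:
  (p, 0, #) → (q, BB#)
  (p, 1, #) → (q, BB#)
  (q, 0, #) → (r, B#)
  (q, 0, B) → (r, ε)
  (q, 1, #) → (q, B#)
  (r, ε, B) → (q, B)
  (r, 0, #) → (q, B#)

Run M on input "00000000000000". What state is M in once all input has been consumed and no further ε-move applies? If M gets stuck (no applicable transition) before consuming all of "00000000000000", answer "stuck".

q

(p, 00000000000000, #)
  read 0, top #: go to q, push BB# → (q, 0000000000000, BB#)
  read 0, top B: go to r, push ε → (r, 000000000000, B#)
  ε-move, top B: go to q, push B → (q, 000000000000, B#)
  read 0, top B: go to r, push ε → (r, 00000000000, #)
  read 0, top #: go to q, push B# → (q, 0000000000, B#)
  read 0, top B: go to r, push ε → (r, 000000000, #)
  read 0, top #: go to q, push B# → (q, 00000000, B#)
  read 0, top B: go to r, push ε → (r, 0000000, #)
  read 0, top #: go to q, push B# → (q, 000000, B#)
  read 0, top B: go to r, push ε → (r, 00000, #)
  read 0, top #: go to q, push B# → (q, 0000, B#)
  read 0, top B: go to r, push ε → (r, 000, #)
  read 0, top #: go to q, push B# → (q, 00, B#)
  read 0, top B: go to r, push ε → (r, 0, #)
  read 0, top #: go to q, push B# → (q, ε, B#)
All input consumed; M is in state q.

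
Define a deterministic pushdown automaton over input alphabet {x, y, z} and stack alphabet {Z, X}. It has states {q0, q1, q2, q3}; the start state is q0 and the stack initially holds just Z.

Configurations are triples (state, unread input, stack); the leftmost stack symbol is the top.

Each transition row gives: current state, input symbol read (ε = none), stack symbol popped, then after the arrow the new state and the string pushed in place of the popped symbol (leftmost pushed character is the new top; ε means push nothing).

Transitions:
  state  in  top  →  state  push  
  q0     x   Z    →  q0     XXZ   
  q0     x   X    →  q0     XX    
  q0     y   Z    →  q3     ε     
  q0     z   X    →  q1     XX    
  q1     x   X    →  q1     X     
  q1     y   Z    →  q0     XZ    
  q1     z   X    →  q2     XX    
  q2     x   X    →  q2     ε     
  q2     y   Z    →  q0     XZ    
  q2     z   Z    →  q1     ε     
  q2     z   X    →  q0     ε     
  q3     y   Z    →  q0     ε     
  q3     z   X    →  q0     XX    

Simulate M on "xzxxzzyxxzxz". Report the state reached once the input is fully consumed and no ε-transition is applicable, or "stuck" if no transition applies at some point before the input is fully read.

(q0, xzxxzzyxxzxz, Z)
  read x, top Z: go to q0, push XXZ → (q0, zxxzzyxxzxz, XXZ)
  read z, top X: go to q1, push XX → (q1, xxzzyxxzxz, XXXZ)
  read x, top X: go to q1, push X → (q1, xzzyxxzxz, XXXZ)
  read x, top X: go to q1, push X → (q1, zzyxxzxz, XXXZ)
  read z, top X: go to q2, push XX → (q2, zyxxzxz, XXXXZ)
  read z, top X: go to q0, push ε → (q0, yxxzxz, XXXZ)
No transition for (q0, y, top X); M blocks with input yxxzxz remaining.

stuck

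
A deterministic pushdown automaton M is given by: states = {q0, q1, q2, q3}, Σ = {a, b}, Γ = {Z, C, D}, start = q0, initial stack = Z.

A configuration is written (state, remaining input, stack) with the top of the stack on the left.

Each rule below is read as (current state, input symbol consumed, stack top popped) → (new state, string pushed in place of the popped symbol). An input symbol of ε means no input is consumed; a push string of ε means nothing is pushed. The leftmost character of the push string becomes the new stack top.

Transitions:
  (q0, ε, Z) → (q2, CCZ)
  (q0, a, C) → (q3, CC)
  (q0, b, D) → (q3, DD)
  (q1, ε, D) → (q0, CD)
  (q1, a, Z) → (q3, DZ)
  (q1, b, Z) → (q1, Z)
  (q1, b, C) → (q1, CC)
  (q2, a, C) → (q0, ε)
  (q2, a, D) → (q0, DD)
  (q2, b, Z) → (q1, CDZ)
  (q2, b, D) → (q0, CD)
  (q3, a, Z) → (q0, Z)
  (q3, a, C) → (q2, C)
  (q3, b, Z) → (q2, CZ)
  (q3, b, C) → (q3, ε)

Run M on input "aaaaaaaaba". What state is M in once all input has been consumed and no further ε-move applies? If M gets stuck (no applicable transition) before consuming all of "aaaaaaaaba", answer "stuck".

(q0, aaaaaaaaba, Z)
  ε-move, top Z: go to q2, push CCZ → (q2, aaaaaaaaba, CCZ)
  read a, top C: go to q0, push ε → (q0, aaaaaaaba, CZ)
  read a, top C: go to q3, push CC → (q3, aaaaaaba, CCZ)
  read a, top C: go to q2, push C → (q2, aaaaaba, CCZ)
  read a, top C: go to q0, push ε → (q0, aaaaba, CZ)
  read a, top C: go to q3, push CC → (q3, aaaba, CCZ)
  read a, top C: go to q2, push C → (q2, aaba, CCZ)
  read a, top C: go to q0, push ε → (q0, aba, CZ)
  read a, top C: go to q3, push CC → (q3, ba, CCZ)
  read b, top C: go to q3, push ε → (q3, a, CZ)
  read a, top C: go to q2, push C → (q2, ε, CZ)
All input consumed; M is in state q2.

q2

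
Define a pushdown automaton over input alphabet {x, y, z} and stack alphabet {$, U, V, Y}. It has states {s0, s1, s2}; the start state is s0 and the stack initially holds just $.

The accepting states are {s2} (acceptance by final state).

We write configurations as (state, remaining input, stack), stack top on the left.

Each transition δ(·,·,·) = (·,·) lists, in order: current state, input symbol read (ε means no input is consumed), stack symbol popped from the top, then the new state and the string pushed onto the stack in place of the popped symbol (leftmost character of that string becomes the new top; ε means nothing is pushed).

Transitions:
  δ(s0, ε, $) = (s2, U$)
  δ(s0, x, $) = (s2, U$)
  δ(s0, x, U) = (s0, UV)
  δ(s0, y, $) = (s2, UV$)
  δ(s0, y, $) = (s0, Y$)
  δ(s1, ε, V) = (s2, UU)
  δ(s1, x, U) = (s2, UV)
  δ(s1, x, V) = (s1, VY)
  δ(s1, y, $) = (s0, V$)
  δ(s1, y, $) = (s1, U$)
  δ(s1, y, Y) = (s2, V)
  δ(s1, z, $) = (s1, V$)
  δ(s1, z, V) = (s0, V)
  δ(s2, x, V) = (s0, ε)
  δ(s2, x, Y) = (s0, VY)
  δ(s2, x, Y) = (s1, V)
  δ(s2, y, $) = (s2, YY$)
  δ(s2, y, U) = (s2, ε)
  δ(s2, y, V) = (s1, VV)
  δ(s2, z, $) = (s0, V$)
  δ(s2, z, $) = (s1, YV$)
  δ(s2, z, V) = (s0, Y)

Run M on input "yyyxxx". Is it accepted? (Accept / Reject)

One accepting computation: (s0, yyyxxx, $) ⊢ (s2, yyxxx, UV$) ⊢ (s2, yxxx, V$) ⊢ (s1, xxx, VV$) ⊢ (s1, xx, VYV$) ⊢ (s1, x, VYYV$) ⊢ (s1, ε, VYYYV$) ⊢ (s2, ε, UUYYYV$)
All input consumed and state s2 ∈ F.

Accept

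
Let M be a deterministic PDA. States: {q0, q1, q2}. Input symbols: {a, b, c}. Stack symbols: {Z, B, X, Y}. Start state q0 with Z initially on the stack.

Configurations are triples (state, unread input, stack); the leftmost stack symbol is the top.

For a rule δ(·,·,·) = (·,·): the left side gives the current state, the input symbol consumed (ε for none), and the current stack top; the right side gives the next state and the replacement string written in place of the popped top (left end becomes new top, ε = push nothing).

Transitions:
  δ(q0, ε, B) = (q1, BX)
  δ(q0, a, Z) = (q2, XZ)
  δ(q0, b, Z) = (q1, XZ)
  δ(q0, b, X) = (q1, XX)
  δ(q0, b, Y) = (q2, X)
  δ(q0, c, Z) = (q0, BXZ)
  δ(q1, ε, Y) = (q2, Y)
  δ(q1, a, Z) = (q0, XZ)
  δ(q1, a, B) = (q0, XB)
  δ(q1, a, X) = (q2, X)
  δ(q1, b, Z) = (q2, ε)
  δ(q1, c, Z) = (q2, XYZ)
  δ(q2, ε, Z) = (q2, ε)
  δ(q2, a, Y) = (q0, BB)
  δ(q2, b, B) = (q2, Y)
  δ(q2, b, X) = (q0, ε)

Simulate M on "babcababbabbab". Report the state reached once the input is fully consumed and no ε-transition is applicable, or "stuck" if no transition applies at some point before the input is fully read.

(q0, babcababbabbab, Z)
  read b, top Z: go to q1, push XZ → (q1, abcababbabbab, XZ)
  read a, top X: go to q2, push X → (q2, bcababbabbab, XZ)
  read b, top X: go to q0, push ε → (q0, cababbabbab, Z)
  read c, top Z: go to q0, push BXZ → (q0, ababbabbab, BXZ)
  ε-move, top B: go to q1, push BX → (q1, ababbabbab, BXXZ)
  read a, top B: go to q0, push XB → (q0, babbabbab, XBXXZ)
  read b, top X: go to q1, push XX → (q1, abbabbab, XXBXXZ)
  read a, top X: go to q2, push X → (q2, bbabbab, XXBXXZ)
  read b, top X: go to q0, push ε → (q0, babbab, XBXXZ)
  read b, top X: go to q1, push XX → (q1, abbab, XXBXXZ)
  read a, top X: go to q2, push X → (q2, bbab, XXBXXZ)
  read b, top X: go to q0, push ε → (q0, bab, XBXXZ)
  read b, top X: go to q1, push XX → (q1, ab, XXBXXZ)
  read a, top X: go to q2, push X → (q2, b, XXBXXZ)
  read b, top X: go to q0, push ε → (q0, ε, XBXXZ)
All input consumed; M is in state q0.

q0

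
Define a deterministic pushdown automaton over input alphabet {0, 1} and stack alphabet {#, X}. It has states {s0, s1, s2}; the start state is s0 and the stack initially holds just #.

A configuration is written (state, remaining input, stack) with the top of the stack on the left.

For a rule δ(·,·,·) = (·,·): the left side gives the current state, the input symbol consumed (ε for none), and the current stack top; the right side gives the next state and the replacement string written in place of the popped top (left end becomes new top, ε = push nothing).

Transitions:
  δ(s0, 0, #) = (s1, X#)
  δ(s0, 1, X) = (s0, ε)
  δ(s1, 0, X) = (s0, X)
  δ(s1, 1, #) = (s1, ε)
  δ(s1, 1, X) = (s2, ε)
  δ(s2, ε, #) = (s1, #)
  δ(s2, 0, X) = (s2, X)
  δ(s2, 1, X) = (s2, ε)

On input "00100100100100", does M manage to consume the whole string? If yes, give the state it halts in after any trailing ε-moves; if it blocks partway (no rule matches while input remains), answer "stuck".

(s0, 00100100100100, #)
  read 0, top #: go to s1, push X# → (s1, 0100100100100, X#)
  read 0, top X: go to s0, push X → (s0, 100100100100, X#)
  read 1, top X: go to s0, push ε → (s0, 00100100100, #)
  read 0, top #: go to s1, push X# → (s1, 0100100100, X#)
  read 0, top X: go to s0, push X → (s0, 100100100, X#)
  read 1, top X: go to s0, push ε → (s0, 00100100, #)
  read 0, top #: go to s1, push X# → (s1, 0100100, X#)
  read 0, top X: go to s0, push X → (s0, 100100, X#)
  read 1, top X: go to s0, push ε → (s0, 00100, #)
  read 0, top #: go to s1, push X# → (s1, 0100, X#)
  read 0, top X: go to s0, push X → (s0, 100, X#)
  read 1, top X: go to s0, push ε → (s0, 00, #)
  read 0, top #: go to s1, push X# → (s1, 0, X#)
  read 0, top X: go to s0, push X → (s0, ε, X#)
All input consumed; M is in state s0.

s0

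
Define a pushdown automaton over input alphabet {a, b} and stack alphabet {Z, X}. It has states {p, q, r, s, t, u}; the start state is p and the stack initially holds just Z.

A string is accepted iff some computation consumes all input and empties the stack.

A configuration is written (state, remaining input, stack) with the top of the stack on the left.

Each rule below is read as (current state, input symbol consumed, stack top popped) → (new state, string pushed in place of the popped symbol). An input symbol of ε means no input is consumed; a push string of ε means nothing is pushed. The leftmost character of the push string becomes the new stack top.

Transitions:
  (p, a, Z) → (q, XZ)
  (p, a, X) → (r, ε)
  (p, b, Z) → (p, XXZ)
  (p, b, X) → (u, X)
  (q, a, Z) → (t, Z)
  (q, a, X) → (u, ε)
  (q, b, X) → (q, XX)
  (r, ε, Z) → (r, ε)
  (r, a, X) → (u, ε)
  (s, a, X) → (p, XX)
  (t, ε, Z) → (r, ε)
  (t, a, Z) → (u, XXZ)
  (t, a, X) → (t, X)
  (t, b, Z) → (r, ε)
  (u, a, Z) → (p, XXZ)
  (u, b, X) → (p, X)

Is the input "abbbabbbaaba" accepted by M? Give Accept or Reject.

Accept

One accepting computation: (p, abbbabbbaaba, Z) ⊢ (q, bbbabbbaaba, XZ) ⊢ (q, bbabbbaaba, XXZ) ⊢ (q, babbbaaba, XXXZ) ⊢ (q, abbbaaba, XXXXZ) ⊢ (u, bbbaaba, XXXZ) ⊢ (p, bbaaba, XXXZ) ⊢ (u, baaba, XXXZ) ⊢ (p, aaba, XXXZ) ⊢ (r, aba, XXZ) ⊢ (u, ba, XZ) ⊢ (p, a, XZ) ⊢ (r, ε, Z) ⊢ (r, ε, ε)
All input consumed and the stack is empty.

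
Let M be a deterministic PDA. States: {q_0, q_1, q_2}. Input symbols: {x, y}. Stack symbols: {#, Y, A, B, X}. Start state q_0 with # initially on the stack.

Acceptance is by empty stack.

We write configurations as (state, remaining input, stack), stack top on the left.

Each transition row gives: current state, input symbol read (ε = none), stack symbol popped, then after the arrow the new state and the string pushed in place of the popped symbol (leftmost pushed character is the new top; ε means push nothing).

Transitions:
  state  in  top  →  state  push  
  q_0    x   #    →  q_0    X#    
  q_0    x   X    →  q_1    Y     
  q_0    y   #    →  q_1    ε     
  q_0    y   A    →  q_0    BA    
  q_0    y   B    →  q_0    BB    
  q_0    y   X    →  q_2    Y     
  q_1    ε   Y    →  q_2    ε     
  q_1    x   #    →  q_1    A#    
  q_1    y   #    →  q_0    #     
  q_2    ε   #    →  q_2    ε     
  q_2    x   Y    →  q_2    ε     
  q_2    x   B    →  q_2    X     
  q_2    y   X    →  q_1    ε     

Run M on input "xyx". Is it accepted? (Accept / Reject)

Accept

(q_0, xyx, #) ⊢ (q_0, yx, X#) ⊢ (q_2, x, Y#) ⊢ (q_2, ε, #) ⊢ (q_2, ε, ε)
All input consumed and the stack is empty.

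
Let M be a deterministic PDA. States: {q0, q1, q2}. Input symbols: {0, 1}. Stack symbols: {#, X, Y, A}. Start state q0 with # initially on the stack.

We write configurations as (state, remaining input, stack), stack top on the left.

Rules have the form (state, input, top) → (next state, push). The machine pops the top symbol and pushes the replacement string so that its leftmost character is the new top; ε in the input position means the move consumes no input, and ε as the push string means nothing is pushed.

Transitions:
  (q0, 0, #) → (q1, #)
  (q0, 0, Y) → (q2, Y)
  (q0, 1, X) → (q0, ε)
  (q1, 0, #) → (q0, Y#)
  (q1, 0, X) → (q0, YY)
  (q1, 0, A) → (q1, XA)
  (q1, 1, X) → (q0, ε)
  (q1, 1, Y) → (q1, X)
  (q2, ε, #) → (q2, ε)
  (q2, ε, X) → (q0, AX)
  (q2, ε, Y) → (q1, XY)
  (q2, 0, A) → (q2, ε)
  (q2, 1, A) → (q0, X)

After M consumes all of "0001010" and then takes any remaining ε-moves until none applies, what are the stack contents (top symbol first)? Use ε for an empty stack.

(q0, 0001010, #)
  read 0, top #: go to q1, push # → (q1, 001010, #)
  read 0, top #: go to q0, push Y# → (q0, 01010, Y#)
  read 0, top Y: go to q2, push Y → (q2, 1010, Y#)
  ε-move, top Y: go to q1, push XY → (q1, 1010, XY#)
  read 1, top X: go to q0, push ε → (q0, 010, Y#)
  read 0, top Y: go to q2, push Y → (q2, 10, Y#)
  ε-move, top Y: go to q1, push XY → (q1, 10, XY#)
  read 1, top X: go to q0, push ε → (q0, 0, Y#)
  read 0, top Y: go to q2, push Y → (q2, ε, Y#)
  ε-move, top Y: go to q1, push XY → (q1, ε, XY#)
All input consumed in state q1 with stack XY#.

XY#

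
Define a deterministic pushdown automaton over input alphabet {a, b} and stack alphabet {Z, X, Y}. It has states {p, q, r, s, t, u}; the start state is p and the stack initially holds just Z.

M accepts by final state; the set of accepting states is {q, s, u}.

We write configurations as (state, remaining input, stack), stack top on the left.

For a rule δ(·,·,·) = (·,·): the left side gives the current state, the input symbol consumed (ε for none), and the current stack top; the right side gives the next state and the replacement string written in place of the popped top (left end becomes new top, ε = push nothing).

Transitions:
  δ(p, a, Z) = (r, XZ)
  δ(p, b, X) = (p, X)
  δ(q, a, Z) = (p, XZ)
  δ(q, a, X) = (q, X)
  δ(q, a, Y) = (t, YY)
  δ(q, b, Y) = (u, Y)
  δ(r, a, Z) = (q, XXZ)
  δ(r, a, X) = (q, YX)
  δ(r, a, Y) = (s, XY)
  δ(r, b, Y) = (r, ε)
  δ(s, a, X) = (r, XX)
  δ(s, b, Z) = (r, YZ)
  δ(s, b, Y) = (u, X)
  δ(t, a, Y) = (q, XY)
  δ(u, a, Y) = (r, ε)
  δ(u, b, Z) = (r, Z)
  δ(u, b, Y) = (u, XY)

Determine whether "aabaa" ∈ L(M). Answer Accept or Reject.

(p, aabaa, Z) ⊢ (r, abaa, XZ) ⊢ (q, baa, YXZ) ⊢ (u, aa, YXZ) ⊢ (r, a, XZ) ⊢ (q, ε, YXZ)
All input consumed; state q ∈ F.

Accept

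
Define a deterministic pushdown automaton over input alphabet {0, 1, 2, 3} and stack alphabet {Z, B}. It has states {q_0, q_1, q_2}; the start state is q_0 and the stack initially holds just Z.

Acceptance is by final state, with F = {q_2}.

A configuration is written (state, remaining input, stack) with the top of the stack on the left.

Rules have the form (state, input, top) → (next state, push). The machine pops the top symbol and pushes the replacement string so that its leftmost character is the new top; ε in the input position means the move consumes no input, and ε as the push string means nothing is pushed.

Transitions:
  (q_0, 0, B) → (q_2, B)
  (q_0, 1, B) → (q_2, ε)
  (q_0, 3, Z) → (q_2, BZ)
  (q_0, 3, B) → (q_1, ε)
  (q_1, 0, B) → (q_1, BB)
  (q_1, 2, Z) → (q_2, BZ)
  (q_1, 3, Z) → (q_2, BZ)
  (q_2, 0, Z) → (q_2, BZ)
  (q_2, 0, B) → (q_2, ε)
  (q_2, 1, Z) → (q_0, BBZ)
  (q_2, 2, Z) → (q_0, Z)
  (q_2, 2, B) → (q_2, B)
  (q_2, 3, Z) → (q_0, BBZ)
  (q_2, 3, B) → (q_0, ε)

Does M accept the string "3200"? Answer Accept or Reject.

(q_0, 3200, Z)
  read 3, top Z: go to q_2, push BZ → (q_2, 200, BZ)
  read 2, top B: go to q_2, push B → (q_2, 00, BZ)
  read 0, top B: go to q_2, push ε → (q_2, 0, Z)
  read 0, top Z: go to q_2, push BZ → (q_2, ε, BZ)
All input consumed; state q_2 ∈ F.

Accept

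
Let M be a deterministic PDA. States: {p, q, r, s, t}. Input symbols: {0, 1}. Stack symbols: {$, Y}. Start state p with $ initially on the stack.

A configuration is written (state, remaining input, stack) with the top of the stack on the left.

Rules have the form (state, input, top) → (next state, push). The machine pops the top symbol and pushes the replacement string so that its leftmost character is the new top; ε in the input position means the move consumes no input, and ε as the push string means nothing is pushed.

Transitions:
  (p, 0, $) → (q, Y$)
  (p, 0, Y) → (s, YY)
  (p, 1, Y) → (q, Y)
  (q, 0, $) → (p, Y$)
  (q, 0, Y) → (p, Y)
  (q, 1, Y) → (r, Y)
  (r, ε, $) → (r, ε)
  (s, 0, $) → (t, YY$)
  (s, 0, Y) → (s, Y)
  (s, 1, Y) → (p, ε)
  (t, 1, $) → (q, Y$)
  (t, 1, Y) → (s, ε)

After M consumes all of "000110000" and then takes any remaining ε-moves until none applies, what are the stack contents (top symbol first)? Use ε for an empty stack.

(p, 000110000, $) ⊢ (q, 00110000, Y$) ⊢ (p, 0110000, Y$) ⊢ (s, 110000, YY$) ⊢ (p, 10000, Y$) ⊢ (q, 0000, Y$) ⊢ (p, 000, Y$) ⊢ (s, 00, YY$) ⊢ (s, 0, YY$) ⊢ (s, ε, YY$)
All input consumed in state s with stack YY$.

YY$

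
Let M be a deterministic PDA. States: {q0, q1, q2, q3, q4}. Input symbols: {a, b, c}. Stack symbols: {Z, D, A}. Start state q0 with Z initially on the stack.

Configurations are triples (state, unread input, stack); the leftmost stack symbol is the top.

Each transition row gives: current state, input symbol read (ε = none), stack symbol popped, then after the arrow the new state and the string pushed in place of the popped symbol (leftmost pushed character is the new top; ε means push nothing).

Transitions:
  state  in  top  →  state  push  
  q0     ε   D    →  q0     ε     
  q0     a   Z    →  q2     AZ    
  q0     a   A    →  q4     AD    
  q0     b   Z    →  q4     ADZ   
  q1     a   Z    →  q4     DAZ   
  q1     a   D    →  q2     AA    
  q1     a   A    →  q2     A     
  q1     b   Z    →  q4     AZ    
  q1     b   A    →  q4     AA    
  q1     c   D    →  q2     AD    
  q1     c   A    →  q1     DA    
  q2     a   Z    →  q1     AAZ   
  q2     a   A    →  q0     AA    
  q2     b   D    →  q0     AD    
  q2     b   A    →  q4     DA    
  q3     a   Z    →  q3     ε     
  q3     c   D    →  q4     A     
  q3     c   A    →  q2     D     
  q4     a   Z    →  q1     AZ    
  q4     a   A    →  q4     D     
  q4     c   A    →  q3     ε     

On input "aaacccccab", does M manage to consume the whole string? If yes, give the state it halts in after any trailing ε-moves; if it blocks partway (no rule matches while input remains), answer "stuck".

(q0, aaacccccab, Z)
  read a, top Z: go to q2, push AZ → (q2, aacccccab, AZ)
  read a, top A: go to q0, push AA → (q0, acccccab, AAZ)
  read a, top A: go to q4, push AD → (q4, cccccab, ADAZ)
  read c, top A: go to q3, push ε → (q3, ccccab, DAZ)
  read c, top D: go to q4, push A → (q4, cccab, AAZ)
  read c, top A: go to q3, push ε → (q3, ccab, AZ)
  read c, top A: go to q2, push D → (q2, cab, DZ)
No transition for (q2, c, top D); M blocks with input cab remaining.

stuck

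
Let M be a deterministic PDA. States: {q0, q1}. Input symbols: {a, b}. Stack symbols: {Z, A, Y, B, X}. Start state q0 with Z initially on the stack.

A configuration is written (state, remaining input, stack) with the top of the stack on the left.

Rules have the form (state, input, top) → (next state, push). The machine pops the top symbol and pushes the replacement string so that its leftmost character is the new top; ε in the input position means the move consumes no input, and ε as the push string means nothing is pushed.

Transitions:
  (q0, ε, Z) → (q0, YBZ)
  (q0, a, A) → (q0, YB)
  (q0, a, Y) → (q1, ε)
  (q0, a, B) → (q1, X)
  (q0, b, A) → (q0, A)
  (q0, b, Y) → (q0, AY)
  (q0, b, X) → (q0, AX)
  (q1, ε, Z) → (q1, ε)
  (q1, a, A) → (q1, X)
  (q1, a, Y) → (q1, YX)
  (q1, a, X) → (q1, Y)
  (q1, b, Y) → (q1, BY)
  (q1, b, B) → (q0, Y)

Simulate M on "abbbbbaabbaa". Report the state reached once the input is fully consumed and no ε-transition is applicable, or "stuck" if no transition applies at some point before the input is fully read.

q1

(q0, abbbbbaabbaa, Z) ⊢ (q0, abbbbbaabbaa, YBZ) ⊢ (q1, bbbbbaabbaa, BZ) ⊢ (q0, bbbbaabbaa, YZ) ⊢ (q0, bbbaabbaa, AYZ) ⊢ (q0, bbaabbaa, AYZ) ⊢ (q0, baabbaa, AYZ) ⊢ (q0, aabbaa, AYZ) ⊢ (q0, abbaa, YBYZ) ⊢ (q1, bbaa, BYZ) ⊢ (q0, baa, YYZ) ⊢ (q0, aa, AYYZ) ⊢ (q0, a, YBYYZ) ⊢ (q1, ε, BYYZ)
All input consumed; M is in state q1.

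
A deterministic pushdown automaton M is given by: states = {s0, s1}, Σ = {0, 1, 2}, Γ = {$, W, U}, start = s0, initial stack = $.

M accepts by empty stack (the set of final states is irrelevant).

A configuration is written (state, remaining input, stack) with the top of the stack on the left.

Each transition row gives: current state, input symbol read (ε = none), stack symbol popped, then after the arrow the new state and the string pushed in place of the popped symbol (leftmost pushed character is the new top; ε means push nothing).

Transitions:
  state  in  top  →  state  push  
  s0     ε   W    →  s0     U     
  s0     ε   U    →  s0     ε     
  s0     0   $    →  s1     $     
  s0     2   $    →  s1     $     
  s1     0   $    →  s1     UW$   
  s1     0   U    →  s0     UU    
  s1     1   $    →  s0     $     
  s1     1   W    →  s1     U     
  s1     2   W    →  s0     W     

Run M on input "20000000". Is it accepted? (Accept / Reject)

(s0, 20000000, $)
  read 2, top $: go to s1, push $ → (s1, 0000000, $)
  read 0, top $: go to s1, push UW$ → (s1, 000000, UW$)
  read 0, top U: go to s0, push UU → (s0, 00000, UUW$)
  ε-move, top U: go to s0, push ε → (s0, 00000, UW$)
  ε-move, top U: go to s0, push ε → (s0, 00000, W$)
  ε-move, top W: go to s0, push U → (s0, 00000, U$)
  ε-move, top U: go to s0, push ε → (s0, 00000, $)
  read 0, top $: go to s1, push $ → (s1, 0000, $)
  read 0, top $: go to s1, push UW$ → (s1, 000, UW$)
  read 0, top U: go to s0, push UU → (s0, 00, UUW$)
  ε-move, top U: go to s0, push ε → (s0, 00, UW$)
  ε-move, top U: go to s0, push ε → (s0, 00, W$)
  ε-move, top W: go to s0, push U → (s0, 00, U$)
  ε-move, top U: go to s0, push ε → (s0, 00, $)
  read 0, top $: go to s1, push $ → (s1, 0, $)
  read 0, top $: go to s1, push UW$ → (s1, ε, UW$)
All input consumed; stack is UW$, not empty, and no further ε-move applies.

Reject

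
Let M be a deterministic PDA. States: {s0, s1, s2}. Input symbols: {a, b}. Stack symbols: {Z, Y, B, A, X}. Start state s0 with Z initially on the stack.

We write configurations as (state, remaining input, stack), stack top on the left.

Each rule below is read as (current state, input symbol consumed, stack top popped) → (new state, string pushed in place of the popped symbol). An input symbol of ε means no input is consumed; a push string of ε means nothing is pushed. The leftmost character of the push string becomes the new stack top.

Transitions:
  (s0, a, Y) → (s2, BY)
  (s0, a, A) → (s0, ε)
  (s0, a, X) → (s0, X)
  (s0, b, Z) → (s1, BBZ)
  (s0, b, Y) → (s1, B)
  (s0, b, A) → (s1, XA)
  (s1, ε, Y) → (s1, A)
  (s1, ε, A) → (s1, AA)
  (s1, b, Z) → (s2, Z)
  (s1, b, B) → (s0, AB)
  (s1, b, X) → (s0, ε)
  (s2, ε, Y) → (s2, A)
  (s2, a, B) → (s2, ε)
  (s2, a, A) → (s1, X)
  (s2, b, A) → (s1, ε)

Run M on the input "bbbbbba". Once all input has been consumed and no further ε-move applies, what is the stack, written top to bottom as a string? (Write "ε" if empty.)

BBZ

(s0, bbbbbba, Z) ⊢ (s1, bbbbba, BBZ) ⊢ (s0, bbbba, ABBZ) ⊢ (s1, bbba, XABBZ) ⊢ (s0, bba, ABBZ) ⊢ (s1, ba, XABBZ) ⊢ (s0, a, ABBZ) ⊢ (s0, ε, BBZ)
All input consumed in state s0 with stack BBZ.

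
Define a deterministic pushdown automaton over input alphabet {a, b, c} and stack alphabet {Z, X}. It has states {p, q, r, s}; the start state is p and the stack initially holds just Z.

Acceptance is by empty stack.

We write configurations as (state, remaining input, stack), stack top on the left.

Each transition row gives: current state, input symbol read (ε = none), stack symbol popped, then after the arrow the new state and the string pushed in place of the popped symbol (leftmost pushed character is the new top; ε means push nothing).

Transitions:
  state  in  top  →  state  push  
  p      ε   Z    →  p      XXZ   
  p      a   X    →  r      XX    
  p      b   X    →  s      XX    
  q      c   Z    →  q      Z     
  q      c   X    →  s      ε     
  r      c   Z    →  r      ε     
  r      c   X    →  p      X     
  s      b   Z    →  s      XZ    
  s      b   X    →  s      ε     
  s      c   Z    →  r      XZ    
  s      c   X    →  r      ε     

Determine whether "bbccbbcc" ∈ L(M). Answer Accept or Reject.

Accept

(p, bbccbbcc, Z) ⊢ (p, bbccbbcc, XXZ) ⊢ (s, bccbbcc, XXXZ) ⊢ (s, ccbbcc, XXZ) ⊢ (r, cbbcc, XZ) ⊢ (p, bbcc, XZ) ⊢ (s, bcc, XXZ) ⊢ (s, cc, XZ) ⊢ (r, c, Z) ⊢ (r, ε, ε)
All input consumed and the stack is empty.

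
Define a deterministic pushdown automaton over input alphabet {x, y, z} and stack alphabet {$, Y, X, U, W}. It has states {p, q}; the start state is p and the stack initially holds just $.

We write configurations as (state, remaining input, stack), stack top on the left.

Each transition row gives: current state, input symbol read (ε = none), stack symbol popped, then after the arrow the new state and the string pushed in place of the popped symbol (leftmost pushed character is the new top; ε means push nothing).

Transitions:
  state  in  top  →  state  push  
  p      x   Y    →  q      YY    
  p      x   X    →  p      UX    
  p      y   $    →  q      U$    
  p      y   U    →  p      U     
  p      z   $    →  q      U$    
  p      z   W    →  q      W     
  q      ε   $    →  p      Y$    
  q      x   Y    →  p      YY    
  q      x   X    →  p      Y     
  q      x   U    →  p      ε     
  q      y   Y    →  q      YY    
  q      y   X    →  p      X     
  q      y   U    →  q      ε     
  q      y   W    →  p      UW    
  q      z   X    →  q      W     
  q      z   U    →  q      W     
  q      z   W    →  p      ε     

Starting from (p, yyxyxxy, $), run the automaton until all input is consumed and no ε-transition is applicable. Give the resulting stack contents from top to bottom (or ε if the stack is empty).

YYYYYY$

(p, yyxyxxy, $) ⊢ (q, yxyxxy, U$) ⊢ (q, xyxxy, $) ⊢ (p, xyxxy, Y$) ⊢ (q, yxxy, YY$) ⊢ (q, xxy, YYY$) ⊢ (p, xy, YYYY$) ⊢ (q, y, YYYYY$) ⊢ (q, ε, YYYYYY$)
All input consumed in state q with stack YYYYYY$.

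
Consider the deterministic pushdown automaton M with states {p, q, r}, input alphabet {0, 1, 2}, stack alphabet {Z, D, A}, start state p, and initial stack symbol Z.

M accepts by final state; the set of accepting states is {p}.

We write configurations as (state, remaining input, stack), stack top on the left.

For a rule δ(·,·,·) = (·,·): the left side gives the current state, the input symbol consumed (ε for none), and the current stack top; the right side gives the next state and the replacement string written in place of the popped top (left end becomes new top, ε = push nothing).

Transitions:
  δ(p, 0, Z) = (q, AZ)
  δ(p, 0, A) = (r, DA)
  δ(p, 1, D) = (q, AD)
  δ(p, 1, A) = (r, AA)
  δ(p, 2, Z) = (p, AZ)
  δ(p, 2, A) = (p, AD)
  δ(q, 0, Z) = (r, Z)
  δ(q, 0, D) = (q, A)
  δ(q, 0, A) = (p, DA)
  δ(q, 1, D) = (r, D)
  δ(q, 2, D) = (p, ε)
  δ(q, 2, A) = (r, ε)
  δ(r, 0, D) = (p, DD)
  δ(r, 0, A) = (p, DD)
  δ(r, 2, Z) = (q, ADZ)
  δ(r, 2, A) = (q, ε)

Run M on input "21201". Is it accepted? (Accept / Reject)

(p, 21201, Z) ⊢ (p, 1201, AZ) ⊢ (r, 201, AAZ) ⊢ (q, 01, AZ) ⊢ (p, 1, DAZ) ⊢ (q, ε, ADAZ)
All input consumed; state q ∉ F and no further ε-move applies.

Reject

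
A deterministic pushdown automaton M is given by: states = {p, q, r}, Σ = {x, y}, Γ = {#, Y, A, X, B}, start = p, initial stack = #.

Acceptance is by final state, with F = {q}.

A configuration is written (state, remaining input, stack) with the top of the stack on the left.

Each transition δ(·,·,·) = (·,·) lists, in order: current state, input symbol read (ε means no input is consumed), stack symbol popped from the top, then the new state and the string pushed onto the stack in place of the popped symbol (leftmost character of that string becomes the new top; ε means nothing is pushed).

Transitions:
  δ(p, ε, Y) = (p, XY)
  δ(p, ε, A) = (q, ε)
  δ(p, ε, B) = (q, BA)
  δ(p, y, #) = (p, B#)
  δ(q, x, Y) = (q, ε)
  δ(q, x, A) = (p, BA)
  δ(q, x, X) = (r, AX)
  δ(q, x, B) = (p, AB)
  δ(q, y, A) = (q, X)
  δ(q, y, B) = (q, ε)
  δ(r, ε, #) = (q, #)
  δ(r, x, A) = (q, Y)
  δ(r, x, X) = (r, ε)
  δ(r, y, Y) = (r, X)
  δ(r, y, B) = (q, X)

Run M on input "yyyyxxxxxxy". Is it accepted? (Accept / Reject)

Reject

(p, yyyyxxxxxxy, #) ⊢ (p, yyyxxxxxxy, B#) ⊢ (q, yyyxxxxxxy, BA#) ⊢ (q, yyxxxxxxy, A#) ⊢ (q, yxxxxxxy, X#)
No transition applies at (q, yxxxxxxy, X#); input not fully consumed.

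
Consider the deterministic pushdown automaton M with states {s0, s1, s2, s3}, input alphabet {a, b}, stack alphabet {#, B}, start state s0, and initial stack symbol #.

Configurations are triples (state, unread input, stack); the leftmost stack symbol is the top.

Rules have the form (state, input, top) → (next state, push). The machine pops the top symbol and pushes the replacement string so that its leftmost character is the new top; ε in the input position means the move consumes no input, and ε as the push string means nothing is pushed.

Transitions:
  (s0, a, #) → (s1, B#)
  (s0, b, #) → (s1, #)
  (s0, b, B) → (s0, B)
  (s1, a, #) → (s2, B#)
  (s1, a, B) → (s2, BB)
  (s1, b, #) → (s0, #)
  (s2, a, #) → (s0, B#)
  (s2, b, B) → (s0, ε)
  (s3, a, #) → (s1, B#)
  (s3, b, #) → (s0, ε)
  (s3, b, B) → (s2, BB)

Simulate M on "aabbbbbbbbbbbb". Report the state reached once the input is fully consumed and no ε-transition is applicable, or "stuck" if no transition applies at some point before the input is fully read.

s0

(s0, aabbbbbbbbbbbb, #)
  read a, top #: go to s1, push B# → (s1, abbbbbbbbbbbb, B#)
  read a, top B: go to s2, push BB → (s2, bbbbbbbbbbbb, BB#)
  read b, top B: go to s0, push ε → (s0, bbbbbbbbbbb, B#)
  read b, top B: go to s0, push B → (s0, bbbbbbbbbb, B#)
  read b, top B: go to s0, push B → (s0, bbbbbbbbb, B#)
  read b, top B: go to s0, push B → (s0, bbbbbbbb, B#)
  read b, top B: go to s0, push B → (s0, bbbbbbb, B#)
  read b, top B: go to s0, push B → (s0, bbbbbb, B#)
  read b, top B: go to s0, push B → (s0, bbbbb, B#)
  read b, top B: go to s0, push B → (s0, bbbb, B#)
  read b, top B: go to s0, push B → (s0, bbb, B#)
  read b, top B: go to s0, push B → (s0, bb, B#)
  read b, top B: go to s0, push B → (s0, b, B#)
  read b, top B: go to s0, push B → (s0, ε, B#)
All input consumed; M is in state s0.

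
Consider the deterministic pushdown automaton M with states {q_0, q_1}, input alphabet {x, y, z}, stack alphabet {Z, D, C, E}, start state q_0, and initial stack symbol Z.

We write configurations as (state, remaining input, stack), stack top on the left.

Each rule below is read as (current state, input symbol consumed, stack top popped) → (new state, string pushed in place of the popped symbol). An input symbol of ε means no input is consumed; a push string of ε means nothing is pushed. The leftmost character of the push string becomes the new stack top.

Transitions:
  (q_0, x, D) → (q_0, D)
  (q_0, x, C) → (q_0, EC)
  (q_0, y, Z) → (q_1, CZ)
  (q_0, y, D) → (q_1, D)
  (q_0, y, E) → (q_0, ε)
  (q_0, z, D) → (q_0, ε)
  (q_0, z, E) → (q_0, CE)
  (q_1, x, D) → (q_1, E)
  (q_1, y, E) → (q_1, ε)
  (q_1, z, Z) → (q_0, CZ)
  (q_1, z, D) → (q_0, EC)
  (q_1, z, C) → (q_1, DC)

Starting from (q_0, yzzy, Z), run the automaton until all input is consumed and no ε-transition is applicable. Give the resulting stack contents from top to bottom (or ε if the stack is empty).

CCZ

(q_0, yzzy, Z) ⊢ (q_1, zzy, CZ) ⊢ (q_1, zy, DCZ) ⊢ (q_0, y, ECCZ) ⊢ (q_0, ε, CCZ)
All input consumed in state q_0 with stack CCZ.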